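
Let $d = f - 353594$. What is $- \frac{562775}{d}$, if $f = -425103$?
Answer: $\frac{562775}{778697} \approx 0.72271$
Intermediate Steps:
$d = -778697$ ($d = -425103 - 353594 = -778697$)
$- \frac{562775}{d} = - \frac{562775}{-778697} = \left(-562775\right) \left(- \frac{1}{778697}\right) = \frac{562775}{778697}$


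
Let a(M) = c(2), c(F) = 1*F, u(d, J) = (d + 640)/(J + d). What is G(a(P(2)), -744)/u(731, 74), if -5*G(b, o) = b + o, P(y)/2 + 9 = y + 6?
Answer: 119462/1371 ≈ 87.135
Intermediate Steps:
u(d, J) = (640 + d)/(J + d)
c(F) = F
P(y) = -6 + 2*y (P(y) = -18 + 2*(y + 6) = -18 + 2*(6 + y) = -18 + (12 + 2*y) = -6 + 2*y)
a(M) = 2
G(b, o) = -b/5 - o/5 (G(b, o) = -(b + o)/5 = -b/5 - o/5)
G(a(P(2)), -744)/u(731, 74) = (-1/5*2 - 1/5*(-744))/(((640 + 731)/(74 + 731))) = (-2/5 + 744/5)/((1371/805)) = 742/(5*(((1/805)*1371))) = 742/(5*(1371/805)) = (742/5)*(805/1371) = 119462/1371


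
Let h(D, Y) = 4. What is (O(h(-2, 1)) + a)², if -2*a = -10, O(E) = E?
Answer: 81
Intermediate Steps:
a = 5 (a = -½*(-10) = 5)
(O(h(-2, 1)) + a)² = (4 + 5)² = 9² = 81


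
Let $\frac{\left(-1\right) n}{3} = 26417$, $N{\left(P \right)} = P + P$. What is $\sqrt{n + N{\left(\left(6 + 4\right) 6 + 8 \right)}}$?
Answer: $i \sqrt{79115} \approx 281.27 i$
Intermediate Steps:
$N{\left(P \right)} = 2 P$
$n = -79251$ ($n = \left(-3\right) 26417 = -79251$)
$\sqrt{n + N{\left(\left(6 + 4\right) 6 + 8 \right)}} = \sqrt{-79251 + 2 \left(\left(6 + 4\right) 6 + 8\right)} = \sqrt{-79251 + 2 \left(10 \cdot 6 + 8\right)} = \sqrt{-79251 + 2 \left(60 + 8\right)} = \sqrt{-79251 + 2 \cdot 68} = \sqrt{-79251 + 136} = \sqrt{-79115} = i \sqrt{79115}$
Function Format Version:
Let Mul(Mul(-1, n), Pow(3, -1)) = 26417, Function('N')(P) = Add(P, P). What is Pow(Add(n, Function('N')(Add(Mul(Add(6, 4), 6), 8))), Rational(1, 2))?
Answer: Mul(I, Pow(79115, Rational(1, 2))) ≈ Mul(281.27, I)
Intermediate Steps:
Function('N')(P) = Mul(2, P)
n = -79251 (n = Mul(-3, 26417) = -79251)
Pow(Add(n, Function('N')(Add(Mul(Add(6, 4), 6), 8))), Rational(1, 2)) = Pow(Add(-79251, Mul(2, Add(Mul(Add(6, 4), 6), 8))), Rational(1, 2)) = Pow(Add(-79251, Mul(2, Add(Mul(10, 6), 8))), Rational(1, 2)) = Pow(Add(-79251, Mul(2, Add(60, 8))), Rational(1, 2)) = Pow(Add(-79251, Mul(2, 68)), Rational(1, 2)) = Pow(Add(-79251, 136), Rational(1, 2)) = Pow(-79115, Rational(1, 2)) = Mul(I, Pow(79115, Rational(1, 2)))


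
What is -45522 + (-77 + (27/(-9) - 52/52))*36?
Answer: -48438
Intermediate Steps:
-45522 + (-77 + (27/(-9) - 52/52))*36 = -45522 + (-77 + (27*(-⅑) - 52*1/52))*36 = -45522 + (-77 + (-3 - 1))*36 = -45522 + (-77 - 4)*36 = -45522 - 81*36 = -45522 - 2916 = -48438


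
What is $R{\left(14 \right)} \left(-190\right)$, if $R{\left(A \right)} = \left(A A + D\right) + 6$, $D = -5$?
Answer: $-37430$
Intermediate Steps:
$R{\left(A \right)} = 1 + A^{2}$ ($R{\left(A \right)} = \left(A A - 5\right) + 6 = \left(A^{2} - 5\right) + 6 = \left(-5 + A^{2}\right) + 6 = 1 + A^{2}$)
$R{\left(14 \right)} \left(-190\right) = \left(1 + 14^{2}\right) \left(-190\right) = \left(1 + 196\right) \left(-190\right) = 197 \left(-190\right) = -37430$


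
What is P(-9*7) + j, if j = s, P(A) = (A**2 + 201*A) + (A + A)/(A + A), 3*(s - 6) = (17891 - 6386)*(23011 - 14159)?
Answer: 33938733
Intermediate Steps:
s = 33947426 (s = 6 + ((17891 - 6386)*(23011 - 14159))/3 = 6 + (11505*8852)/3 = 6 + (1/3)*101842260 = 6 + 33947420 = 33947426)
P(A) = 1 + A**2 + 201*A (P(A) = (A**2 + 201*A) + (2*A)/((2*A)) = (A**2 + 201*A) + (2*A)*(1/(2*A)) = (A**2 + 201*A) + 1 = 1 + A**2 + 201*A)
j = 33947426
P(-9*7) + j = (1 + (-9*7)**2 + 201*(-9*7)) + 33947426 = (1 + (-63)**2 + 201*(-63)) + 33947426 = (1 + 3969 - 12663) + 33947426 = -8693 + 33947426 = 33938733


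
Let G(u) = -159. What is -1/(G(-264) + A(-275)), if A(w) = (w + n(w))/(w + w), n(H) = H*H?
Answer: 1/296 ≈ 0.0033784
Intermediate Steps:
n(H) = H²
A(w) = (w + w²)/(2*w) (A(w) = (w + w²)/(w + w) = (w + w²)/((2*w)) = (w + w²)*(1/(2*w)) = (w + w²)/(2*w))
-1/(G(-264) + A(-275)) = -1/(-159 + (½ + (½)*(-275))) = -1/(-159 + (½ - 275/2)) = -1/(-159 - 137) = -1/(-296) = -1*(-1/296) = 1/296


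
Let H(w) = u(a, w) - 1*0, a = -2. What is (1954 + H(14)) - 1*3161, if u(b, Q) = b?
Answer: -1209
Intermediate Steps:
H(w) = -2 (H(w) = -2 - 1*0 = -2 + 0 = -2)
(1954 + H(14)) - 1*3161 = (1954 - 2) - 1*3161 = 1952 - 3161 = -1209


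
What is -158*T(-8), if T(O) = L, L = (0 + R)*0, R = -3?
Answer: 0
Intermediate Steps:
L = 0 (L = (0 - 3)*0 = -3*0 = 0)
T(O) = 0
-158*T(-8) = -158*0 = 0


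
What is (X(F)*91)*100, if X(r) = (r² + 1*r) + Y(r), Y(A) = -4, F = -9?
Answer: 618800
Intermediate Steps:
X(r) = -4 + r + r² (X(r) = (r² + 1*r) - 4 = (r² + r) - 4 = (r + r²) - 4 = -4 + r + r²)
(X(F)*91)*100 = ((-4 - 9 + (-9)²)*91)*100 = ((-4 - 9 + 81)*91)*100 = (68*91)*100 = 6188*100 = 618800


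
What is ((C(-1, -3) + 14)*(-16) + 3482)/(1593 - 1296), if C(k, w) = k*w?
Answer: 1070/99 ≈ 10.808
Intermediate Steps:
((C(-1, -3) + 14)*(-16) + 3482)/(1593 - 1296) = ((-1*(-3) + 14)*(-16) + 3482)/(1593 - 1296) = ((3 + 14)*(-16) + 3482)/297 = (17*(-16) + 3482)*(1/297) = (-272 + 3482)*(1/297) = 3210*(1/297) = 1070/99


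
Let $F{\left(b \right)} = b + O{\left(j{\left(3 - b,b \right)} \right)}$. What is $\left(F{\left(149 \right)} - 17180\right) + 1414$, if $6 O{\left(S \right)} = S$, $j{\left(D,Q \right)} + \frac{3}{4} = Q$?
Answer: $- \frac{374215}{24} \approx -15592.0$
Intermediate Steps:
$j{\left(D,Q \right)} = - \frac{3}{4} + Q$
$O{\left(S \right)} = \frac{S}{6}$
$F{\left(b \right)} = - \frac{1}{8} + \frac{7 b}{6}$ ($F{\left(b \right)} = b + \frac{- \frac{3}{4} + b}{6} = b + \left(- \frac{1}{8} + \frac{b}{6}\right) = - \frac{1}{8} + \frac{7 b}{6}$)
$\left(F{\left(149 \right)} - 17180\right) + 1414 = \left(\left(- \frac{1}{8} + \frac{7}{6} \cdot 149\right) - 17180\right) + 1414 = \left(\left(- \frac{1}{8} + \frac{1043}{6}\right) - 17180\right) + 1414 = \left(\frac{4169}{24} - 17180\right) + 1414 = - \frac{408151}{24} + 1414 = - \frac{374215}{24}$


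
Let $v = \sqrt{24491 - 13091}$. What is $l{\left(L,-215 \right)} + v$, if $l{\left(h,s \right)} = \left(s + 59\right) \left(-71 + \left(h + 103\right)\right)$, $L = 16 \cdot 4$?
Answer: $-14976 + 10 \sqrt{114} \approx -14869.0$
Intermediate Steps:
$L = 64$
$l{\left(h,s \right)} = \left(32 + h\right) \left(59 + s\right)$ ($l{\left(h,s \right)} = \left(59 + s\right) \left(-71 + \left(103 + h\right)\right) = \left(59 + s\right) \left(32 + h\right) = \left(32 + h\right) \left(59 + s\right)$)
$v = 10 \sqrt{114}$ ($v = \sqrt{11400} = 10 \sqrt{114} \approx 106.77$)
$l{\left(L,-215 \right)} + v = \left(1888 + 32 \left(-215\right) + 59 \cdot 64 + 64 \left(-215\right)\right) + 10 \sqrt{114} = \left(1888 - 6880 + 3776 - 13760\right) + 10 \sqrt{114} = -14976 + 10 \sqrt{114}$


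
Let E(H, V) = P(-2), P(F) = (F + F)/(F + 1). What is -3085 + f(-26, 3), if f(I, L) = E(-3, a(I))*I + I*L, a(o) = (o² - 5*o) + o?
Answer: -3267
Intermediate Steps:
P(F) = 2*F/(1 + F) (P(F) = (2*F)/(1 + F) = 2*F/(1 + F))
a(o) = o² - 4*o
E(H, V) = 4 (E(H, V) = 2*(-2)/(1 - 2) = 2*(-2)/(-1) = 2*(-2)*(-1) = 4)
f(I, L) = 4*I + I*L
-3085 + f(-26, 3) = -3085 - 26*(4 + 3) = -3085 - 26*7 = -3085 - 182 = -3267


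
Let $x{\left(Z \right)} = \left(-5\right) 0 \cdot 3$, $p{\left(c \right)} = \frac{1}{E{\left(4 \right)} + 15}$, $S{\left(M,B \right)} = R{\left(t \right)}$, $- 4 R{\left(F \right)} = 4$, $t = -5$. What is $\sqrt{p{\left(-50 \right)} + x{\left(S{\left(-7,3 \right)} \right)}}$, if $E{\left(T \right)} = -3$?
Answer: $\frac{\sqrt{3}}{6} \approx 0.28868$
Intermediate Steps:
$R{\left(F \right)} = -1$ ($R{\left(F \right)} = \left(- \frac{1}{4}\right) 4 = -1$)
$S{\left(M,B \right)} = -1$
$p{\left(c \right)} = \frac{1}{12}$ ($p{\left(c \right)} = \frac{1}{-3 + 15} = \frac{1}{12}$)
$x{\left(Z \right)} = 0$ ($x{\left(Z \right)} = 0 \cdot 3 = 0$)
$\sqrt{p{\left(-50 \right)} + x{\left(S{\left(-7,3 \right)} \right)}} = \sqrt{\frac{1}{12} + 0} = \sqrt{\frac{1}{12}} = \frac{\sqrt{3}}{6}$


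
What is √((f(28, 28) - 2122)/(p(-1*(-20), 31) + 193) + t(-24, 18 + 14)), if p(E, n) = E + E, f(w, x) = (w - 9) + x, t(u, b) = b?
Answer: √1253773/233 ≈ 4.8057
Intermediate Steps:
f(w, x) = -9 + w + x (f(w, x) = (-9 + w) + x = -9 + w + x)
p(E, n) = 2*E
√((f(28, 28) - 2122)/(p(-1*(-20), 31) + 193) + t(-24, 18 + 14)) = √(((-9 + 28 + 28) - 2122)/(2*(-1*(-20)) + 193) + (18 + 14)) = √((47 - 2122)/(2*20 + 193) + 32) = √(-2075/(40 + 193) + 32) = √(-2075/233 + 32) = √(5381/233) = √1253773/233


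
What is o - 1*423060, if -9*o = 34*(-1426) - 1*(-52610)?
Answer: -3811666/9 ≈ -4.2352e+5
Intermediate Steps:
o = -4126/9 (o = -(34*(-1426) - 1*(-52610))/9 = -(-48484 + 52610)/9 = -⅑*4126 = -4126/9 ≈ -458.44)
o - 1*423060 = -4126/9 - 1*423060 = -4126/9 - 423060 = -3811666/9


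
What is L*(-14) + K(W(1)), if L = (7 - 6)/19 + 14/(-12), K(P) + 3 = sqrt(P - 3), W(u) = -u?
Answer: 718/57 + 2*I ≈ 12.596 + 2.0*I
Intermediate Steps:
K(P) = -3 + sqrt(-3 + P) (K(P) = -3 + sqrt(P - 3) = -3 + sqrt(-3 + P))
L = -127/114 (L = 1*(1/19) + 14*(-1/12) = 1/19 - 7/6 = -127/114 ≈ -1.1140)
L*(-14) + K(W(1)) = -127/114*(-14) + (-3 + sqrt(-3 - 1*1)) = 889/57 + (-3 + sqrt(-3 - 1)) = 889/57 + (-3 + sqrt(-4)) = 889/57 + (-3 + 2*I) = 718/57 + 2*I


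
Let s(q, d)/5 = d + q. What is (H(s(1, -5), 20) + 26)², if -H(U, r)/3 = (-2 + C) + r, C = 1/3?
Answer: 841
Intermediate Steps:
s(q, d) = 5*d + 5*q (s(q, d) = 5*(d + q) = 5*d + 5*q)
C = ⅓ ≈ 0.33333
H(U, r) = 5 - 3*r (H(U, r) = -3*((-2 + ⅓) + r) = -3*(-5/3 + r) = 5 - 3*r)
(H(s(1, -5), 20) + 26)² = ((5 - 3*20) + 26)² = ((5 - 60) + 26)² = (-55 + 26)² = (-29)² = 841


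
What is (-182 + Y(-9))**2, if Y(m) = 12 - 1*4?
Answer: 30276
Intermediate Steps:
Y(m) = 8 (Y(m) = 12 - 4 = 8)
(-182 + Y(-9))**2 = (-182 + 8)**2 = (-174)**2 = 30276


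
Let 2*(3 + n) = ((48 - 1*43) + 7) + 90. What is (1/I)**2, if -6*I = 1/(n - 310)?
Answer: 2471184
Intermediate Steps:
n = 48 (n = -3 + (((48 - 1*43) + 7) + 90)/2 = -3 + (((48 - 43) + 7) + 90)/2 = -3 + ((5 + 7) + 90)/2 = -3 + (12 + 90)/2 = -3 + (1/2)*102 = -3 + 51 = 48)
I = 1/1572 (I = -1/(6*(48 - 310)) = -1/6/(-262) = -1/6*(-1/262) = 1/1572 ≈ 0.00063613)
(1/I)**2 = (1/(1/1572))**2 = 1572**2 = 2471184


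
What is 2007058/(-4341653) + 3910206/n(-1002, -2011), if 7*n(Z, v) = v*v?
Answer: 110720517867608/17558170072013 ≈ 6.3059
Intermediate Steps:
n(Z, v) = v**2/7 (n(Z, v) = (v*v)/7 = v**2/7)
2007058/(-4341653) + 3910206/n(-1002, -2011) = 2007058/(-4341653) + 3910206/(((1/7)*(-2011)**2)) = 2007058*(-1/4341653) + 3910206/(((1/7)*4044121)) = -2007058/4341653 + 3910206/(4044121/7) = -2007058/4341653 + 3910206*(7/4044121) = -2007058/4341653 + 27371442/4044121 = 110720517867608/17558170072013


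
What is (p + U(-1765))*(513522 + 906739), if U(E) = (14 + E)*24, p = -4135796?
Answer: -5933594811020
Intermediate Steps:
U(E) = 336 + 24*E
(p + U(-1765))*(513522 + 906739) = (-4135796 + (336 + 24*(-1765)))*(513522 + 906739) = (-4135796 + (336 - 42360))*1420261 = (-4135796 - 42024)*1420261 = -4177820*1420261 = -5933594811020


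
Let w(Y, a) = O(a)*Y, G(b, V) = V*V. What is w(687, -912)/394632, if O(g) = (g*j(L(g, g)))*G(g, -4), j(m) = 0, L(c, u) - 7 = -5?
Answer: 0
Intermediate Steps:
L(c, u) = 2 (L(c, u) = 7 - 5 = 2)
G(b, V) = V²
O(g) = 0 (O(g) = (g*0)*(-4)² = 0*16 = 0)
w(Y, a) = 0 (w(Y, a) = 0*Y = 0)
w(687, -912)/394632 = 0/394632 = 0*(1/394632) = 0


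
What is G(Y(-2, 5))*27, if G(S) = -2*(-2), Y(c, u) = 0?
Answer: 108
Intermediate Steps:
G(S) = 4
G(Y(-2, 5))*27 = 4*27 = 108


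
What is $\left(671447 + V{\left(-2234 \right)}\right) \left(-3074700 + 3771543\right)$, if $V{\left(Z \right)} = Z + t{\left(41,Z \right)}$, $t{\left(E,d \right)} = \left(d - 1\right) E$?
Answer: $402481186254$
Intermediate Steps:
$t{\left(E,d \right)} = E \left(-1 + d\right)$ ($t{\left(E,d \right)} = \left(-1 + d\right) E = E \left(-1 + d\right)$)
$V{\left(Z \right)} = -41 + 42 Z$ ($V{\left(Z \right)} = Z + 41 \left(-1 + Z\right) = Z + \left(-41 + 41 Z\right) = -41 + 42 Z$)
$\left(671447 + V{\left(-2234 \right)}\right) \left(-3074700 + 3771543\right) = \left(671447 + \left(-41 + 42 \left(-2234\right)\right)\right) \left(-3074700 + 3771543\right) = \left(671447 - 93869\right) 696843 = 577578 \cdot 696843 = 402481186254$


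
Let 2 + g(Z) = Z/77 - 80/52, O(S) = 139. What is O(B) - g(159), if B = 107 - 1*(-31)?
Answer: 140614/1001 ≈ 140.47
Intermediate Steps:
B = 138 (B = 107 + 31 = 138)
g(Z) = -46/13 + Z/77 (g(Z) = -2 + (Z/77 - 80/52) = -2 + (Z*(1/77) - 80*1/52) = -2 + (Z/77 - 20/13) = -2 + (-20/13 + Z/77) = -46/13 + Z/77)
O(B) - g(159) = 139 - (-46/13 + (1/77)*159) = 139 - (-46/13 + 159/77) = 139 - 1*(-1475/1001) = 139 + 1475/1001 = 140614/1001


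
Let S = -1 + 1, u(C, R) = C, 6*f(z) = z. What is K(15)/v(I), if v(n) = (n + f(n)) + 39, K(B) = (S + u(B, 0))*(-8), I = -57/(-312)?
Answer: -74880/24469 ≈ -3.0602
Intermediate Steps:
f(z) = z/6
S = 0
I = 19/104 (I = -57*(-1/312) = 19/104 ≈ 0.18269)
K(B) = -8*B (K(B) = (0 + B)*(-8) = B*(-8) = -8*B)
v(n) = 39 + 7*n/6 (v(n) = (n + n/6) + 39 = 7*n/6 + 39 = 39 + 7*n/6)
K(15)/v(I) = (-8*15)/(39 + (7/6)*(19/104)) = -120/(39 + 133/624) = -120/24469/624 = -120*624/24469 = -74880/24469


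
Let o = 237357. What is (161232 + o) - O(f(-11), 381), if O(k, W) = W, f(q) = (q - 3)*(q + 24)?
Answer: 398208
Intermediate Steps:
f(q) = (-3 + q)*(24 + q)
(161232 + o) - O(f(-11), 381) = (161232 + 237357) - 1*381 = 398589 - 381 = 398208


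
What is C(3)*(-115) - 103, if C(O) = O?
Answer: -448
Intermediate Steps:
C(3)*(-115) - 103 = 3*(-115) - 103 = -345 - 103 = -448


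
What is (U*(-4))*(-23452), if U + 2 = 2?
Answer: 0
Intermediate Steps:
U = 0 (U = -2 + 2 = 0)
(U*(-4))*(-23452) = (0*(-4))*(-23452) = 0*(-23452) = 0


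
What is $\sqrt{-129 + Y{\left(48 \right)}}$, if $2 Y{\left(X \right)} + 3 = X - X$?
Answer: $\frac{3 i \sqrt{58}}{2} \approx 11.424 i$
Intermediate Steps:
$Y{\left(X \right)} = - \frac{3}{2}$ ($Y{\left(X \right)} = - \frac{3}{2} + \frac{X - X}{2} = - \frac{3}{2} + \frac{1}{2} \cdot 0 = - \frac{3}{2} + 0 = - \frac{3}{2}$)
$\sqrt{-129 + Y{\left(48 \right)}} = \sqrt{-129 - \frac{3}{2}} = \sqrt{- \frac{261}{2}} = \frac{3 i \sqrt{58}}{2}$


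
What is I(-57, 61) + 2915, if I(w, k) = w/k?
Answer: 177758/61 ≈ 2914.1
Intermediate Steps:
I(-57, 61) + 2915 = -57/61 + 2915 = 177758/61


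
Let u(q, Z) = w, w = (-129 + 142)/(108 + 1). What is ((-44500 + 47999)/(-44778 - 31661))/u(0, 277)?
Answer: -381391/993707 ≈ -0.38381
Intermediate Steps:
w = 13/109 ≈ 0.11927
u(q, Z) = 13/109
((-44500 + 47999)/(-44778 - 31661))/u(0, 277) = ((-44500 + 47999)/(-44778 - 31661))/(13/109) = (3499/(-76439))*(109/13) = (3499*(-1/76439))*(109/13) = -3499/76439*109/13 = -381391/993707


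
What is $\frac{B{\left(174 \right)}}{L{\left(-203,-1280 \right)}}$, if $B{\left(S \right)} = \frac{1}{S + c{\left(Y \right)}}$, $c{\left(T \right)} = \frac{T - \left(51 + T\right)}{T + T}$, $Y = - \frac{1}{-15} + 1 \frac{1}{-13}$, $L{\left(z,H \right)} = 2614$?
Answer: $\frac{2}{13907787} \approx 1.438 \cdot 10^{-7}$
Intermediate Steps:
$Y = - \frac{2}{195}$ ($Y = \left(-1\right) \left(- \frac{1}{15}\right) + 1 \left(- \frac{1}{13}\right) = \frac{1}{15} - \frac{1}{13} = - \frac{2}{195} \approx -0.010256$)
$c{\left(T \right)} = - \frac{51}{2 T}$
$B{\left(S \right)} = \frac{1}{\frac{9945}{4} + S}$ ($B{\left(S \right)} = \frac{1}{S - \frac{51}{2 \left(- \frac{2}{195}\right)}} = \frac{1}{S - - \frac{9945}{4}} = \frac{1}{S + \frac{9945}{4}} = \frac{1}{\frac{9945}{4} + S}$)
$\frac{B{\left(174 \right)}}{L{\left(-203,-1280 \right)}} = \frac{4 \frac{1}{9945 + 4 \cdot 174}}{2614} = \frac{4}{9945 + 696} \cdot \frac{1}{2614} = \frac{4}{10641} \cdot \frac{1}{2614} = \frac{2}{13907787}$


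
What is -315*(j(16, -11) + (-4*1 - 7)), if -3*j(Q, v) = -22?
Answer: 1155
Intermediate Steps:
j(Q, v) = 22/3 (j(Q, v) = -⅓*(-22) = 22/3)
-315*(j(16, -11) + (-4*1 - 7)) = -315*(22/3 + (-4*1 - 7)) = -315*(22/3 + (-4 - 7)) = -315*(22/3 - 11) = -315*(-11/3) = 1155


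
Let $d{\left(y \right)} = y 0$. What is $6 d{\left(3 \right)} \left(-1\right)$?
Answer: $0$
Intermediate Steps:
$d{\left(y \right)} = 0$
$6 d{\left(3 \right)} \left(-1\right) = 6 \cdot 0 \left(-1\right) = 0 \left(-1\right) = 0$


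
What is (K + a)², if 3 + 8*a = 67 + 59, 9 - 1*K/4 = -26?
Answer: 1545049/64 ≈ 24141.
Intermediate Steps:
K = 140 (K = 36 - 4*(-26) = 36 + 104 = 140)
a = 123/8 (a = -3/8 + (67 + 59)/8 = -3/8 + (⅛)*126 = -3/8 + 63/4 = 123/8 ≈ 15.375)
(K + a)² = (140 + 123/8)² = (1243/8)² = 1545049/64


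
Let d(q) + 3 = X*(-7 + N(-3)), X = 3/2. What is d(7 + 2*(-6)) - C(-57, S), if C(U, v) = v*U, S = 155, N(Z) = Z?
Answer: 8817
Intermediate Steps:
C(U, v) = U*v
X = 3/2 (X = 3*(½) = 3/2 ≈ 1.5000)
d(q) = -18 (d(q) = -3 + 3*(-7 - 3)/2 = -3 + (3/2)*(-10) = -3 - 15 = -18)
d(7 + 2*(-6)) - C(-57, S) = -18 - (-57)*155 = -18 - 1*(-8835) = -18 + 8835 = 8817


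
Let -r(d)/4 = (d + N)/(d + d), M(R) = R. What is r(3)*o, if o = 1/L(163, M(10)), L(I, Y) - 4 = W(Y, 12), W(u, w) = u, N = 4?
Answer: -1/3 ≈ -0.33333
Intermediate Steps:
L(I, Y) = 4 + Y
r(d) = -2*(4 + d)/d (r(d) = -4*(d + 4)/(d + d) = -4*(4 + d)/(2*d) = -4*(4 + d)*1/(2*d) = -2*(4 + d)/d)
o = 1/14 (o = 1/(4 + 10) = 1/14 ≈ 0.071429)
r(3)*o = (-2 - 8/3)*(1/14) = -14/3*1/14 = -1/3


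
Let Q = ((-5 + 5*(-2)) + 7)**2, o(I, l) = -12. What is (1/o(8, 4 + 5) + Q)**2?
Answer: 588289/144 ≈ 4085.3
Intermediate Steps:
Q = 64 (Q = ((-5 - 10) + 7)**2 = (-15 + 7)**2 = (-8)**2 = 64)
(1/o(8, 4 + 5) + Q)**2 = (1/(-12) + 64)**2 = (-1/12 + 64)**2 = (767/12)**2 = 588289/144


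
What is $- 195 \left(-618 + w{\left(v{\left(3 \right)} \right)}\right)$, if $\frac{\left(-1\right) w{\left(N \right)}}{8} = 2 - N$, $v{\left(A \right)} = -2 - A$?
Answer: $131430$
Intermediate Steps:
$w{\left(N \right)} = -16 + 8 N$ ($w{\left(N \right)} = - 8 \left(2 - N\right) = -16 + 8 N$)
$- 195 \left(-618 + w{\left(v{\left(3 \right)} \right)}\right) = - 195 \left(-618 + \left(-16 + 8 \left(-2 - 3\right)\right)\right) = - 195 \left(-618 + \left(-16 + 8 \left(-5\right)\right)\right) = - 195 \left(-618 - 56\right) = \left(-195\right) \left(-674\right) = 131430$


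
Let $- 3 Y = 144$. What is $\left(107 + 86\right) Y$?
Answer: $-9264$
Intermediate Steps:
$Y = -48$ ($Y = \left(- \frac{1}{3}\right) 144 = -48$)
$\left(107 + 86\right) Y = \left(107 + 86\right) \left(-48\right) = 193 \left(-48\right) = -9264$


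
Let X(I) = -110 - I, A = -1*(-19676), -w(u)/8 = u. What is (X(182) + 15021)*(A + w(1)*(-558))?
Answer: 355558060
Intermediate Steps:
w(u) = -8*u
A = 19676
(X(182) + 15021)*(A + w(1)*(-558)) = ((-110 - 1*182) + 15021)*(19676 - 8*1*(-558)) = ((-110 - 182) + 15021)*(19676 - 8*(-558)) = (-292 + 15021)*(19676 + 4464) = 14729*24140 = 355558060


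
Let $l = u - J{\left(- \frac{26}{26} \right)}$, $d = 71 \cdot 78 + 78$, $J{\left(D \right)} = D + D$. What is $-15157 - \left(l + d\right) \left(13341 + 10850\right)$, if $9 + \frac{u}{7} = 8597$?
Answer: $-1590186351$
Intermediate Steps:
$J{\left(D \right)} = 2 D$
$u = 60116$ ($u = -63 + 7 \cdot 8597 = -63 + 60179 = 60116$)
$d = 5616$ ($d = 5538 + 78 = 5616$)
$l = 60118$ ($l = 60116 - 2 \left(- \frac{26}{26}\right) = 60116 - 2 \left(\left(-26\right) \frac{1}{26}\right) = 60116 - 2 \left(-1\right) = 60116 - -2 = 60116 + 2 = 60118$)
$-15157 - \left(l + d\right) \left(13341 + 10850\right) = -15157 - \left(60118 + 5616\right) \left(13341 + 10850\right) = -15157 - 65734 \cdot 24191 = -15157 - 1590171194 = -1590186351$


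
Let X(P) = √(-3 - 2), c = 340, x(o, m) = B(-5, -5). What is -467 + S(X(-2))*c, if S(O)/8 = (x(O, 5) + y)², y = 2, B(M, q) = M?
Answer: 24013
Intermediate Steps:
x(o, m) = -5
X(P) = I*√5 (X(P) = √(-5) = I*√5)
S(O) = 72 (S(O) = 8*(-5 + 2)² = 8*(-3)² = 8*9 = 72)
-467 + S(X(-2))*c = -467 + 72*340 = -467 + 24480 = 24013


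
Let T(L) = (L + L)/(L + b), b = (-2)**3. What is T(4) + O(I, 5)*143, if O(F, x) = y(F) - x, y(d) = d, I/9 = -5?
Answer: -7152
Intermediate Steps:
I = -45 (I = 9*(-5) = -45)
b = -8
T(L) = 2*L/(-8 + L) (T(L) = (L + L)/(L - 8) = (2*L)/(-8 + L) = 2*L/(-8 + L))
O(F, x) = F - x
T(4) + O(I, 5)*143 = 2*4/(-8 + 4) + (-45 - 1*5)*143 = 2*4/(-4) + (-45 - 5)*143 = 2*4*(-1/4) - 50*143 = -2 - 7150 = -7152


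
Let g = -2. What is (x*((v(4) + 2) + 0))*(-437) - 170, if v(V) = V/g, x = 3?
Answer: -170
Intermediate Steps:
v(V) = -V/2 (v(V) = V/(-2) = V*(-1/2) = -V/2)
(x*((v(4) + 2) + 0))*(-437) - 170 = (3*((-1/2*4 + 2) + 0))*(-437) - 170 = (3*((-2 + 2) + 0))*(-437) - 170 = (3*(0 + 0))*(-437) - 170 = (3*0)*(-437) - 170 = 0*(-437) - 170 = 0 - 170 = -170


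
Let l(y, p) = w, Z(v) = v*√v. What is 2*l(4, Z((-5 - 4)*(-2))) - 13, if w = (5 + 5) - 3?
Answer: 1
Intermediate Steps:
Z(v) = v^(3/2)
w = 7 (w = 10 - 3 = 7)
l(y, p) = 7
2*l(4, Z((-5 - 4)*(-2))) - 13 = 2*7 - 13 = 14 - 13 = 1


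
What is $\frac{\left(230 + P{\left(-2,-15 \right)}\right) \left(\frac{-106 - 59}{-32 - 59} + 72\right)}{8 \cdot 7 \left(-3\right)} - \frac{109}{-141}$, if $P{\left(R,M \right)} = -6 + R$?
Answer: $- \frac{34764857}{359268} \approx -96.766$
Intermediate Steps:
$\frac{\left(230 + P{\left(-2,-15 \right)}\right) \left(\frac{-106 - 59}{-32 - 59} + 72\right)}{8 \cdot 7 \left(-3\right)} - \frac{109}{-141} = \frac{\left(230 - 8\right) \left(\frac{-106 - 59}{-32 - 59} + 72\right)}{8 \cdot 7 \left(-3\right)} - \frac{109}{-141} = \frac{\left(230 - 8\right) \left(- \frac{165}{-91} + 72\right)}{56 \left(-3\right)} - - \frac{109}{141} = \frac{222 \left(\left(-165\right) \left(- \frac{1}{91}\right) + 72\right)}{-168} + \frac{109}{141} = 222 \left(\frac{165}{91} + 72\right) \left(- \frac{1}{168}\right) + \frac{109}{141} = 222 \cdot \frac{6717}{91} \left(- \frac{1}{168}\right) + \frac{109}{141} = \frac{1491174}{91} \left(- \frac{1}{168}\right) + \frac{109}{141} = - \frac{248529}{2548} + \frac{109}{141} = - \frac{34764857}{359268}$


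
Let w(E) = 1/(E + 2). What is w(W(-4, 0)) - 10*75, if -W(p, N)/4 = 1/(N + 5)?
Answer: -4495/6 ≈ -749.17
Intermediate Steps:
W(p, N) = -4/(5 + N) (W(p, N) = -4/(N + 5) = -4/(5 + N))
w(E) = 1/(2 + E)
w(W(-4, 0)) - 10*75 = 1/(2 - 4/(5 + 0)) - 10*75 = 1/(2 - 4/5) - 750 = 1/(6/5) - 750 = 5/6 - 750 = -4495/6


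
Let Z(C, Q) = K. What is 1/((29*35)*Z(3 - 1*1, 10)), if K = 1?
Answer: 1/1015 ≈ 0.00098522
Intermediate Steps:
Z(C, Q) = 1
1/((29*35)*Z(3 - 1*1, 10)) = 1/((29*35)*1) = 1/(1015*1) = 1/1015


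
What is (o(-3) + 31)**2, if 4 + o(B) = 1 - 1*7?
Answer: 441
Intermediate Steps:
o(B) = -10 (o(B) = -4 + (1 - 1*7) = -4 + (1 - 7) = -4 - 6 = -10)
(o(-3) + 31)**2 = (-10 + 31)**2 = 21**2 = 441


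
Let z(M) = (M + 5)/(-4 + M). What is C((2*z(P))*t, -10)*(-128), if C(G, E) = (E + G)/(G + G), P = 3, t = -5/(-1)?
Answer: -72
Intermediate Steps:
t = 5 (t = -5*(-1) = 5)
z(M) = (5 + M)/(-4 + M)
C(G, E) = (E + G)/(2*G) (C(G, E) = (E + G)/((2*G)) = (E + G)*(1/(2*G)) = (E + G)/(2*G))
C((2*z(P))*t, -10)*(-128) = ((-10 + (2*((5 + 3)/(-4 + 3)))*5)/(2*(((2*((5 + 3)/(-4 + 3)))*5))))*(-128) = ((-10 + (2*(8/(-1)))*5)/(2*(((2*(8/(-1)))*5))))*(-128) = ((-10 + (2*(-1*8))*5)/(2*(((2*(-1*8))*5))))*(-128) = ((-10 + (2*(-8))*5)/(2*(((2*(-8))*5))))*(-128) = ((-10 - 16*5)/(2*((-16*5))))*(-128) = ((1/2)*(-10 - 80)/(-80))*(-128) = ((1/2)*(-1/80)*(-90))*(-128) = (9/16)*(-128) = -72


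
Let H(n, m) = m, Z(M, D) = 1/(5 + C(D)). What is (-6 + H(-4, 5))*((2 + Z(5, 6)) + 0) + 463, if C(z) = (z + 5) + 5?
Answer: 9680/21 ≈ 460.95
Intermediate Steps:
C(z) = 10 + z (C(z) = (5 + z) + 5 = 10 + z)
Z(M, D) = 1/(15 + D) (Z(M, D) = 1/(5 + (10 + D)) = 1/(15 + D))
(-6 + H(-4, 5))*((2 + Z(5, 6)) + 0) + 463 = (-6 + 5)*((2 + 1/(15 + 6)) + 0) + 463 = -((2 + 1/21) + 0) + 463 = -(43/21 + 0) + 463 = -1*43/21 + 463 = -43/21 + 463 = 9680/21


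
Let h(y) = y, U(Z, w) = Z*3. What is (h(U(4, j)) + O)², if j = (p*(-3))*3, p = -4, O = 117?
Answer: 16641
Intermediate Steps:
j = 36 (j = -4*(-3)*3 = 12*3 = 36)
U(Z, w) = 3*Z
(h(U(4, j)) + O)² = (3*4 + 117)² = (12 + 117)² = 129² = 16641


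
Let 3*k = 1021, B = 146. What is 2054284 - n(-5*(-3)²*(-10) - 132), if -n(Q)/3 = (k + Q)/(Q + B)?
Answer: 953189751/464 ≈ 2.0543e+6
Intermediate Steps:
k = 1021/3 (k = (⅓)*1021 = 1021/3 ≈ 340.33)
n(Q) = -3*(1021/3 + Q)/(146 + Q) (n(Q) = -3*(1021/3 + Q)/(Q + 146) = -3*(1021/3 + Q)/(146 + Q))
2054284 - n(-5*(-3)²*(-10) - 132) = 2054284 - (-1021 - 3*(-5*(-3)²*(-10) - 132))/(146 + (-5*(-3)²*(-10) - 132)) = 2054284 - (-1021 - 3*(-5*9*(-10) - 132))/(146 + (-5*9*(-10) - 132)) = 2054284 - (-1021 - 3*(-45*(-10) - 132))/(146 + (-45*(-10) - 132)) = 2054284 - (-1021 - 3*(450 - 132))/(146 + (450 - 132)) = 2054284 - (-1021 - 3*318)/(146 + 318) = 2054284 - (-1021 - 954)/464 = 2054284 - (-1975)/464 = 2054284 - 1*(-1975/464) = 2054284 + 1975/464 = 953189751/464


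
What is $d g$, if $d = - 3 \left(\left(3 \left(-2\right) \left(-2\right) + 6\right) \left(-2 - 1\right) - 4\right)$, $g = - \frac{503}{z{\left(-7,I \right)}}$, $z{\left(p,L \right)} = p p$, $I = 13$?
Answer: $- \frac{87522}{49} \approx -1786.2$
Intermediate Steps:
$z{\left(p,L \right)} = p^{2}$
$g = - \frac{503}{49}$ ($g = - \frac{503}{\left(-7\right)^{2}} = - \frac{503}{49} \approx -10.265$)
$d = 174$ ($d = - 3 \left(\left(\left(-6\right) \left(-2\right) + 6\right) \left(-3\right) - 4\right) = - 3 \left(\left(12 + 6\right) \left(-3\right) - 4\right) = - 3 \left(18 \left(-3\right) - 4\right) = - 3 \left(-54 - 4\right) = \left(-3\right) \left(-58\right) = 174$)
$d g = 174 \left(- \frac{503}{49}\right) = - \frac{87522}{49}$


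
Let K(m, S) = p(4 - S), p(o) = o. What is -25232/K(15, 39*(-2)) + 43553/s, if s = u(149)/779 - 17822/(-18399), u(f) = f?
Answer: 25383993135509/681616349 ≈ 37241.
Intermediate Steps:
s = 16624789/14332821 (s = 149/779 - 17822/(-18399) = 149*(1/779) - 17822*(-1/18399) = 149/779 + 17822/18399 = 16624789/14332821 ≈ 1.1599)
K(m, S) = 4 - S
-25232/K(15, 39*(-2)) + 43553/s = -25232/(4 - 39*(-2)) + 43553/(16624789/14332821) = -25232/(4 - 1*(-78)) + 43553*(14332821/16624789) = -25232/(4 + 78) + 624237353013/16624789 = -25232/82 + 624237353013/16624789 = -25232*1/82 + 624237353013/16624789 = -12616/41 + 624237353013/16624789 = 25383993135509/681616349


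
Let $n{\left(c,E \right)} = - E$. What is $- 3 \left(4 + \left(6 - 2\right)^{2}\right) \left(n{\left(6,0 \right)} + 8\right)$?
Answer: $-480$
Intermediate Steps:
$- 3 \left(4 + \left(6 - 2\right)^{2}\right) \left(n{\left(6,0 \right)} + 8\right) = - 3 \left(4 + \left(6 - 2\right)^{2}\right) \left(\left(-1\right) 0 + 8\right) = - 3 \left(4 + 4^{2}\right) \left(0 + 8\right) = - 3 \left(4 + 16\right) 8 = \left(-3\right) 20 \cdot 8 = \left(-60\right) 8 = -480$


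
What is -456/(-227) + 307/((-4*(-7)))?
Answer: 82457/6356 ≈ 12.973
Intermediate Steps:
-456/(-227) + 307/((-4*(-7))) = -456*(-1/227) + 307/28 = 456/227 + 307*(1/28) = 456/227 + 307/28 = 82457/6356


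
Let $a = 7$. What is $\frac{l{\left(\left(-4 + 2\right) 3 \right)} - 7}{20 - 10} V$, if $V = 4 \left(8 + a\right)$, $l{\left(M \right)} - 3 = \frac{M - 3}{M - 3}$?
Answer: $-18$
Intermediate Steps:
$l{\left(M \right)} = 4$ ($l{\left(M \right)} = 3 + \frac{M - 3}{M - 3} = 3 + \frac{-3 + M}{-3 + M} = 3 + 1 = 4$)
$V = 60$ ($V = 4 \left(8 + 7\right) = 4 \cdot 15 = 60$)
$\frac{l{\left(\left(-4 + 2\right) 3 \right)} - 7}{20 - 10} V = \frac{4 - 7}{20 - 10} \cdot 60 = - \frac{3}{10} \cdot 60 = \left(-3\right) \frac{1}{10} \cdot 60 = \left(- \frac{3}{10}\right) 60 = -18$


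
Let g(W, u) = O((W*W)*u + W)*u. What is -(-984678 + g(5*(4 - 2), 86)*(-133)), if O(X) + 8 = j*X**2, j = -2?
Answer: -1695845026426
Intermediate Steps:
O(X) = -8 - 2*X**2
g(W, u) = u*(-8 - 2*(W + u*W**2)**2) (g(W, u) = (-8 - 2*((W*W)*u + W)**2)*u = (-8 - 2*(W**2*u + W)**2)*u = (-8 - 2*(u*W**2 + W)**2)*u = (-8 - 2*(W + u*W**2)**2)*u = u*(-8 - 2*(W + u*W**2)**2))
-(-984678 + g(5*(4 - 2), 86)*(-133)) = -(-984678 - 2*86*(4 + (5*(4 - 2))**2*(1 + (5*(4 - 2))*86)**2)*(-133)) = -(-984678 - 2*86*(4 + (5*2)**2*(1 + (5*2)*86)**2)*(-133)) = -(-984678 - 2*86*(4 + 10**2*(1 + 10*86)**2)*(-133)) = -(-984678 - 2*86*(4 + 100*(1 + 860)**2)*(-133)) = -(-984678 - 2*86*(4 + 100*861**2)*(-133)) = -(-984678 - 2*86*(4 + 100*741321)*(-133)) = -(-984678 - 2*86*(4 + 74132100)*(-133)) = -(-984678 - 2*86*74132104*(-133)) = -(-984678 - 12750721888*(-133)) = -(-984678 + 1695846011104) = -1*1695845026426 = -1695845026426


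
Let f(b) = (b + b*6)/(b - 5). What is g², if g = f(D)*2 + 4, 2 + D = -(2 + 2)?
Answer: 16384/121 ≈ 135.41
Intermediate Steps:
D = -6 (D = -2 - (2 + 2) = -2 - 1*4 = -2 - 4 = -6)
f(b) = 7*b/(-5 + b) (f(b) = (b + 6*b)/(-5 + b) = (7*b)/(-5 + b) = 7*b/(-5 + b))
g = 128/11 (g = (7*(-6)/(-5 - 6))*2 + 4 = (7*(-6)/(-11))*2 + 4 = (7*(-6)*(-1/11))*2 + 4 = (42/11)*2 + 4 = 84/11 + 4 = 128/11 ≈ 11.636)
g² = (128/11)² = 16384/121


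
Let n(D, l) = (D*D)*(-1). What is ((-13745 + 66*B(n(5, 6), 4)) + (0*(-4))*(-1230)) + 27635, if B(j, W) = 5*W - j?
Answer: 16860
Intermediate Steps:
n(D, l) = -D² (n(D, l) = D²*(-1) = -D²)
B(j, W) = -j + 5*W
((-13745 + 66*B(n(5, 6), 4)) + (0*(-4))*(-1230)) + 27635 = ((-13745 + 66*(-(-1)*5² + 5*4)) + (0*(-4))*(-1230)) + 27635 = ((-13745 + 66*(-(-1)*25 + 20)) + 0*(-1230)) + 27635 = ((-13745 + 66*(-1*(-25) + 20)) + 0) + 27635 = ((-13745 + 66*(25 + 20)) + 0) + 27635 = ((-13745 + 66*45) + 0) + 27635 = ((-13745 + 2970) + 0) + 27635 = (-10775 + 0) + 27635 = -10775 + 27635 = 16860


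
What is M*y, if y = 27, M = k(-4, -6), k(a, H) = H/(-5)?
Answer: 162/5 ≈ 32.400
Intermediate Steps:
k(a, H) = -H/5 (k(a, H) = H*(-⅕) = -H/5)
M = 6/5 (M = -⅕*(-6) = 6/5 ≈ 1.2000)
M*y = (6/5)*27 = 162/5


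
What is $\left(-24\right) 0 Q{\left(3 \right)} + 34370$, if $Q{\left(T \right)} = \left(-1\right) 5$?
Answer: $34370$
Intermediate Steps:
$Q{\left(T \right)} = -5$
$\left(-24\right) 0 Q{\left(3 \right)} + 34370 = \left(-24\right) 0 \left(-5\right) + 34370 = 0 \left(-5\right) + 34370 = 0 + 34370 = 34370$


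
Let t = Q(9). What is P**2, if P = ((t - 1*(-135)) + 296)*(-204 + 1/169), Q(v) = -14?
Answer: 206671532405625/28561 ≈ 7.2361e+9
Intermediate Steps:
t = -14
P = -14376075/169 (P = ((-14 - 1*(-135)) + 296)*(-204 + 1/169) = ((-14 + 135) + 296)*(-204 + 1/169) = (121 + 296)*(-34475/169) = 417*(-34475/169) = -14376075/169 ≈ -85066.)
P**2 = (-14376075/169)**2 = 206671532405625/28561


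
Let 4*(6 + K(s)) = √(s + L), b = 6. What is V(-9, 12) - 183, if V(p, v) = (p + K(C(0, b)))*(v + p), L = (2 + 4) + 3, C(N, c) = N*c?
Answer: -903/4 ≈ -225.75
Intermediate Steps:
L = 9 (L = 6 + 3 = 9)
K(s) = -6 + √(9 + s)/4 (K(s) = -6 + √(s + 9)/4 = -6 + √(9 + s)/4)
V(p, v) = (-21/4 + p)*(p + v) (V(p, v) = (p + (-6 + √(9 + 0*6)/4))*(v + p) = (p + (-6 + √(9 + 0)/4))*(p + v) = (p + (-6 + √9/4))*(p + v) = (p + (-6 + (¼)*3))*(p + v) = (p + (-6 + ¾))*(p + v) = (p - 21/4)*(p + v) = (-21/4 + p)*(p + v))
V(-9, 12) - 183 = ((-9)² - 21/4*(-9) - 21/4*12 - 9*12) - 183 = (81 + 189/4 - 63 - 108) - 183 = -171/4 - 183 = -903/4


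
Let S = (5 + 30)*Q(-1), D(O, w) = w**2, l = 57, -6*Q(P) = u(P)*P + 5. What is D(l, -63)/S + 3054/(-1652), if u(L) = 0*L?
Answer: -2848227/20650 ≈ -137.93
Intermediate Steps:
u(L) = 0
Q(P) = -5/6 (Q(P) = -(0*P + 5)/6 = -(0 + 5)/6 = -1/6*5 = -5/6)
S = -175/6 (S = (5 + 30)*(-5/6) = 35*(-5/6) = -175/6 ≈ -29.167)
D(l, -63)/S + 3054/(-1652) = (-63)**2/(-175/6) + 3054/(-1652) = 3969*(-6/175) + 3054*(-1/1652) = -3402/25 - 1527/826 = -2848227/20650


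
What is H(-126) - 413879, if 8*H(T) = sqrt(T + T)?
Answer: -413879 + 3*I*sqrt(7)/4 ≈ -4.1388e+5 + 1.9843*I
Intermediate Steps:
H(T) = sqrt(2)*sqrt(T)/8 (H(T) = sqrt(T + T)/8 = sqrt(2*T)/8 = (sqrt(2)*sqrt(T))/8 = sqrt(2)*sqrt(T)/8)
H(-126) - 413879 = sqrt(2)*sqrt(-126)/8 - 413879 = sqrt(2)*(3*I*sqrt(14))/8 - 413879 = 3*I*sqrt(7)/4 - 413879 = -413879 + 3*I*sqrt(7)/4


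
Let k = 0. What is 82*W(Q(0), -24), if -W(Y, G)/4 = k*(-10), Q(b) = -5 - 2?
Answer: 0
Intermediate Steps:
Q(b) = -7
W(Y, G) = 0 (W(Y, G) = -0*(-10) = -4*0 = 0)
82*W(Q(0), -24) = 82*0 = 0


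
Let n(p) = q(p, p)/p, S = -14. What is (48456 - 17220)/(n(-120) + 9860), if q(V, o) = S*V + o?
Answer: 31236/9847 ≈ 3.1721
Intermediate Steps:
q(V, o) = o - 14*V (q(V, o) = -14*V + o = o - 14*V)
n(p) = -13 (n(p) = (p - 14*p)/p = (-13*p)/p = -13)
(48456 - 17220)/(n(-120) + 9860) = (48456 - 17220)/(-13 + 9860) = 31236/9847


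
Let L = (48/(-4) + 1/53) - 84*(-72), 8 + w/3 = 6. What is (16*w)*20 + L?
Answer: 218149/53 ≈ 4116.0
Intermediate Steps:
w = -6 (w = -24 + 3*6 = -24 + 18 = -6)
L = 319909/53 (L = (48*(-1/4) + 1*(1/53)) + 6048 = (-12 + 1/53) + 6048 = -635/53 + 6048 = 319909/53 ≈ 6036.0)
(16*w)*20 + L = (16*(-6))*20 + 319909/53 = -96*20 + 319909/53 = -1920 + 319909/53 = 218149/53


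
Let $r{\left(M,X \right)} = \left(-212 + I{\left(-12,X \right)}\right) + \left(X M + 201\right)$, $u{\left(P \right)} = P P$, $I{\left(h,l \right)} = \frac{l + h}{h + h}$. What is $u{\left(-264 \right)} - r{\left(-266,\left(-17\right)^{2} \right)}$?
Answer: $\frac{3518221}{24} \approx 1.4659 \cdot 10^{5}$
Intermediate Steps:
$I{\left(h,l \right)} = \frac{h + l}{2 h}$
$u{\left(P \right)} = P^{2}$
$r{\left(M,X \right)} = - \frac{21}{2} - \frac{X}{24} + M X$ ($r{\left(M,X \right)} = \left(-212 + \frac{-12 + X}{2 \left(-12\right)}\right) + \left(X M + 201\right) = \left(-212 + \frac{1}{2} \left(- \frac{1}{12}\right) \left(-12 + X\right)\right) + \left(M X + 201\right) = \left(-212 - \left(- \frac{1}{2} + \frac{X}{24}\right)\right) + \left(201 + M X\right) = \left(- \frac{423}{2} - \frac{X}{24}\right) + \left(201 + M X\right) = - \frac{21}{2} - \frac{X}{24} + M X$)
$u{\left(-264 \right)} - r{\left(-266,\left(-17\right)^{2} \right)} = \left(-264\right)^{2} - \left(- \frac{21}{2} - \frac{\left(-17\right)^{2}}{24} - 266 \left(-17\right)^{2}\right) = 69696 - \left(- \frac{21}{2} - \frac{289}{24} - 76874\right) = 69696 - - \frac{1845517}{24} = 69696 + \frac{1845517}{24} = \frac{3518221}{24}$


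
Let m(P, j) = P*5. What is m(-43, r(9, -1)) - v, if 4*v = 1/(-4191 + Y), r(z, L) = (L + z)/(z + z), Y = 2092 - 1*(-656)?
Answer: -1240979/5772 ≈ -215.00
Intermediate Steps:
Y = 2748 (Y = 2092 + 656 = 2748)
r(z, L) = (L + z)/(2*z) (r(z, L) = (L + z)/((2*z)) = (L + z)*(1/(2*z)) = (L + z)/(2*z))
m(P, j) = 5*P
v = -1/5772 (v = 1/(4*(-4191 + 2748)) = (1/4)/(-1443) = (1/4)*(-1/1443) = -1/5772 ≈ -0.00017325)
m(-43, r(9, -1)) - v = 5*(-43) - 1*(-1/5772) = -215 + 1/5772 = -1240979/5772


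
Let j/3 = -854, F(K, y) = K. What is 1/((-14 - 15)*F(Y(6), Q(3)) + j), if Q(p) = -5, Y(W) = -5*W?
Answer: -1/1692 ≈ -0.00059102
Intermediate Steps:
j = -2562 (j = 3*(-854) = -2562)
1/((-14 - 15)*F(Y(6), Q(3)) + j) = 1/((-14 - 15)*(-5*6) - 2562) = 1/(-29*(-30) - 2562) = 1/(870 - 2562) = 1/(-1692) = -1/1692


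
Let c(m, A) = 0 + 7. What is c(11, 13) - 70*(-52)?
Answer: 3647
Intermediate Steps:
c(m, A) = 7
c(11, 13) - 70*(-52) = 7 - 70*(-52) = 7 + 3640 = 3647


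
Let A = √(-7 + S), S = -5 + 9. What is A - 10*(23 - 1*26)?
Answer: 30 + I*√3 ≈ 30.0 + 1.732*I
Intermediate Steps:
S = 4
A = I*√3 (A = √(-7 + 4) = √(-3) = I*√3 ≈ 1.732*I)
A - 10*(23 - 1*26) = I*√3 - 10*(23 - 1*26) = I*√3 - 10*(23 - 26) = I*√3 - 10*(-3) = I*√3 + 30 = 30 + I*√3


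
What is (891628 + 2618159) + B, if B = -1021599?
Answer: 2488188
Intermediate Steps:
(891628 + 2618159) + B = (891628 + 2618159) - 1021599 = 3509787 - 1021599 = 2488188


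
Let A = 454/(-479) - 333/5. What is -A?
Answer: 161777/2395 ≈ 67.548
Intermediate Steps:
A = -161777/2395 (A = 454*(-1/479) - 333*1/5 = -454/479 - 333/5 = -161777/2395 ≈ -67.548)
-A = -1*(-161777/2395) = 161777/2395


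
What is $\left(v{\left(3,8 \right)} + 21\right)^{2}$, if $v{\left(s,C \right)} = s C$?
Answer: $2025$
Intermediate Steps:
$v{\left(s,C \right)} = C s$
$\left(v{\left(3,8 \right)} + 21\right)^{2} = \left(8 \cdot 3 + 21\right)^{2} = \left(24 + 21\right)^{2} = 45^{2} = 2025$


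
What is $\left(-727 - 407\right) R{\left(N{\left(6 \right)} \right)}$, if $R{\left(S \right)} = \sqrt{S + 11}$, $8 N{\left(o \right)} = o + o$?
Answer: $- 2835 \sqrt{2} \approx -4009.3$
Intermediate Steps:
$N{\left(o \right)} = \frac{o}{4}$ ($N{\left(o \right)} = \frac{o + o}{8} = \frac{2 o}{8} = \frac{o}{4}$)
$R{\left(S \right)} = \sqrt{11 + S}$
$\left(-727 - 407\right) R{\left(N{\left(6 \right)} \right)} = \left(-727 - 407\right) \sqrt{11 + \frac{1}{4} \cdot 6} = - 1134 \sqrt{11 + \frac{3}{2}} = - 1134 \sqrt{\frac{25}{2}} = - 1134 \frac{5 \sqrt{2}}{2} = - 2835 \sqrt{2}$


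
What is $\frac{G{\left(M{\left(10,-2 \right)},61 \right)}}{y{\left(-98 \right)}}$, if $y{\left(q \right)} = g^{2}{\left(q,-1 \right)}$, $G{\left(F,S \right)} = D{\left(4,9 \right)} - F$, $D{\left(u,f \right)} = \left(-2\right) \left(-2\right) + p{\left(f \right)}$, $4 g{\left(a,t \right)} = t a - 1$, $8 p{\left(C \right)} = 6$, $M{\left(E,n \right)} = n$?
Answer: $\frac{108}{9409} \approx 0.011478$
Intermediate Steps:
$p{\left(C \right)} = \frac{3}{4}$ ($p{\left(C \right)} = \frac{1}{8} \cdot 6 = \frac{3}{4}$)
$g{\left(a,t \right)} = - \frac{1}{4} + \frac{a t}{4}$ ($g{\left(a,t \right)} = \frac{t a - 1}{4} = \frac{a t - 1}{4} = \frac{-1 + a t}{4} = - \frac{1}{4} + \frac{a t}{4}$)
$D{\left(u,f \right)} = \frac{19}{4}$ ($D{\left(u,f \right)} = \left(-2\right) \left(-2\right) + \frac{3}{4} = 4 + \frac{3}{4} = \frac{19}{4}$)
$G{\left(F,S \right)} = \frac{19}{4} - F$
$y{\left(q \right)} = \left(- \frac{1}{4} - \frac{q}{4}\right)^{2}$ ($y{\left(q \right)} = \left(- \frac{1}{4} + \frac{1}{4} q \left(-1\right)\right)^{2} = \left(- \frac{1}{4} - \frac{q}{4}\right)^{2}$)
$\frac{G{\left(M{\left(10,-2 \right)},61 \right)}}{y{\left(-98 \right)}} = \frac{\frac{19}{4} - -2}{\frac{1}{16} \left(1 - 98\right)^{2}} = \frac{\frac{19}{4} + 2}{\frac{1}{16} \left(-97\right)^{2}} = \frac{27}{4 \cdot \frac{1}{16} \cdot 9409} = \frac{27}{4 \cdot \frac{9409}{16}} = \frac{27}{4} \cdot \frac{16}{9409} = \frac{108}{9409}$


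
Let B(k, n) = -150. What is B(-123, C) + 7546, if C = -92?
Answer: 7396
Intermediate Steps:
B(-123, C) + 7546 = -150 + 7546 = 7396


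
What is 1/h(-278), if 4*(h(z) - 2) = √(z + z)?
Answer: 8/155 - 2*I*√139/155 ≈ 0.051613 - 0.15213*I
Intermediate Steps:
h(z) = 2 + √2*√z/4 (h(z) = 2 + √(z + z)/4 = 2 + √(2*z)/4 = 2 + (√2*√z)/4 = 2 + √2*√z/4)
1/h(-278) = 1/(2 + √2*√(-278)/4) = 1/(2 + √2*(I*√278)/4) = 1/(2 + I*√139/2)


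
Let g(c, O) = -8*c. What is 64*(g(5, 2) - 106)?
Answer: -9344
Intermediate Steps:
64*(g(5, 2) - 106) = 64*(-8*5 - 106) = 64*(-40 - 106) = 64*(-146) = -9344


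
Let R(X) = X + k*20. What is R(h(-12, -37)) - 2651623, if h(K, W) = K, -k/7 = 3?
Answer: -2652055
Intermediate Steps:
k = -21 (k = -7*3 = -21)
R(X) = -420 + X (R(X) = X - 21*20 = X - 420 = -420 + X)
R(h(-12, -37)) - 2651623 = (-420 - 12) - 2651623 = -432 - 2651623 = -2652055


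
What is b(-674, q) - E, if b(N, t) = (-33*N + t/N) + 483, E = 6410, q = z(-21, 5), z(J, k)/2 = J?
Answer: 5498176/337 ≈ 16315.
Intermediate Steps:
z(J, k) = 2*J
q = -42 (q = 2*(-21) = -42)
b(N, t) = 483 - 33*N + t/N (b(N, t) = (-33*N + t/N) + 483 = 483 - 33*N + t/N)
b(-674, q) - E = (483 - 33*(-674) - 42/(-674)) - 1*6410 = (483 + 22242 - 42*(-1/674)) - 6410 = (483 + 22242 + 21/337) - 6410 = 7658346/337 - 6410 = 5498176/337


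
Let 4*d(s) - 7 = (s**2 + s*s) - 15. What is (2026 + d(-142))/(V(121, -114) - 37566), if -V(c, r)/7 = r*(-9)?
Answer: -6053/22374 ≈ -0.27054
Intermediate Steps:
V(c, r) = 63*r (V(c, r) = -7*r*(-9) = -(-63)*r = 63*r)
d(s) = -2 + s**2/2 (d(s) = 7/4 + ((s**2 + s*s) - 15)/4 = 7/4 + ((s**2 + s**2) - 15)/4 = 7/4 + (2*s**2 - 15)/4 = 7/4 + (-15 + 2*s**2)/4 = 7/4 + (-15/4 + s**2/2) = -2 + s**2/2)
(2026 + d(-142))/(V(121, -114) - 37566) = (2026 + (-2 + (1/2)*(-142)**2))/(63*(-114) - 37566) = (2026 + (-2 + (1/2)*20164))/(-7182 - 37566) = (2026 + (-2 + 10082))/(-44748) = (2026 + 10080)*(-1/44748) = 12106*(-1/44748) = -6053/22374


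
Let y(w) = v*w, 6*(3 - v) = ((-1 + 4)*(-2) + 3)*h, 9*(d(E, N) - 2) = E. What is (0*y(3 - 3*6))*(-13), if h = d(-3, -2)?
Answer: 0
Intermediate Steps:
d(E, N) = 2 + E/9
h = 5/3 (h = 2 + (⅑)*(-3) = 2 - ⅓ = 5/3 ≈ 1.6667)
v = 23/6 (v = 3 - ((-1 + 4)*(-2) + 3)*5/(6*3) = 3 - (3*(-2) + 3)*5/(6*3) = 3 - (-6 + 3)*5/(6*3) = 3 - (-1)*5/(2*3) = 3 - ⅙*(-5) = 3 + ⅚ = 23/6 ≈ 3.8333)
y(w) = 23*w/6
(0*y(3 - 3*6))*(-13) = (0*(23*(3 - 3*6)/6))*(-13) = (0*(23*(3 - 18)/6))*(-13) = (0*((23/6)*(-15)))*(-13) = (0*(-115/2))*(-13) = 0*(-13) = 0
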